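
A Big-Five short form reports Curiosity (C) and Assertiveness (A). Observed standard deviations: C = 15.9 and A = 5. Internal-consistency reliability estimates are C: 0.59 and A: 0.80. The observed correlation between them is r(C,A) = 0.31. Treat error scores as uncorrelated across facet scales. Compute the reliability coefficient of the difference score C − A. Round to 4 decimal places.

Var(C−A) = 15.9² + 5² − 2·15.9·5·0.31 = 277.81 − 49.29 = 228.52.
Under uncorrelated errors the observed covariances equal the true-score covariances, so only the own-variance terms attenuate.
True-score variance = [15.9²·0.59 + 5²·0.80] − 49.29 = 169.158 − 49.29 = 119.868.
Reliability = 119.868 / 228.52 = 0.5245.

0.5245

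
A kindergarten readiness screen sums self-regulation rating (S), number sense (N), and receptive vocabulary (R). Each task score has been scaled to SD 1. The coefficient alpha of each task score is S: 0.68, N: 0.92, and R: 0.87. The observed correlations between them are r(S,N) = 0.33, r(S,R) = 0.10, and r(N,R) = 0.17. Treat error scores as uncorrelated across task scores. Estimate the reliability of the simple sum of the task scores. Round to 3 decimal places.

Var(S+N+R) = 3 + 2·[0.33 + 0.10 + 0.17] = 3 + 1.2 = 4.2.
Under uncorrelated errors the observed covariances equal the true-score covariances, so only the own-variance terms attenuate.
True-score variance = [0.68 + 0.92 + 0.87] + 1.2 = 2.47 + 1.2 = 3.67.
Reliability = 3.67 / 4.2 = 0.874.

0.874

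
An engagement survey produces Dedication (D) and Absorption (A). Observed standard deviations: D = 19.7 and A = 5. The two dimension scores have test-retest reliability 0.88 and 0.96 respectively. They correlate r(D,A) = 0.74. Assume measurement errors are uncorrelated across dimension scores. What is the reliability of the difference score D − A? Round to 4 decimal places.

Var(D−A) = 19.7² + 5² − 2·19.7·5·0.74 = 413.09 − 145.78 = 267.31.
Under uncorrelated errors the observed covariances equal the true-score covariances, so only the own-variance terms attenuate.
True-score variance = [19.7²·0.88 + 5²·0.96] − 145.78 = 365.519 − 145.78 = 219.739.
Reliability = 219.739 / 267.31 = 0.8220.

0.8220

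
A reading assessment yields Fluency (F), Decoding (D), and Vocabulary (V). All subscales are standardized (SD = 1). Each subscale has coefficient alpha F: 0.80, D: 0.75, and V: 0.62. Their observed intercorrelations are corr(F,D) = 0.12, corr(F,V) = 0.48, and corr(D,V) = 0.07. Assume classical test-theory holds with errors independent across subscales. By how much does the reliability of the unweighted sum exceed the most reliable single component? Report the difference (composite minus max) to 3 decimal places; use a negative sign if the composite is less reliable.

Var(sum) = 3 + 1.34 = 4.34; true-score variance = 2.17 + 1.34 = 3.51; composite reliability = 0.8088.
Max component reliability = 0.8000.
Difference = 0.8088 − 0.8000 = 0.009.

0.009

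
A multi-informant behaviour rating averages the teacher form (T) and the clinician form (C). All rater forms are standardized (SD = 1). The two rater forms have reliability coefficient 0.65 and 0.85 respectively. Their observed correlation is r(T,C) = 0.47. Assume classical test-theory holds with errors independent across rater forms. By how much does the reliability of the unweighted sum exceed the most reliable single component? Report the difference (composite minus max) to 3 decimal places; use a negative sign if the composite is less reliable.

-0.020

Var(sum) = 2 + 0.94 = 2.94; true-score variance = 1.5 + 0.94 = 2.44; composite reliability = 0.8299.
Max component reliability = 0.8500.
Difference = 0.8299 − 0.8500 = -0.020.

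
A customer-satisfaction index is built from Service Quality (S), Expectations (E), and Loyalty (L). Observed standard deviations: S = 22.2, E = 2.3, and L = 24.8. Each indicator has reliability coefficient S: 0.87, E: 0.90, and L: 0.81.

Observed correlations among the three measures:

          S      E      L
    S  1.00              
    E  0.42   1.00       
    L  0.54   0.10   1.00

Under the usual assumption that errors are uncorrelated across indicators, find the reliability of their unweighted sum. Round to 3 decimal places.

0.897

Var(S+E+L) = 22.2² + 2.3² + 24.8² + 2·[22.2·2.3·0.42 + 22.2·24.8·0.54 + 2.3·24.8·0.10] = 1113.17 + 648.903 = 1762.07.
Because errors are independent across components, Cov(Tᵢ,Tⱼ) = Cov(Xᵢ,Xⱼ); the off-diagonal part of the true-score variance is the same as above.
True-score variance = [22.2²·0.87 + 2.3²·0.90 + 24.8²·0.81] + 648.903 = 931.714 + 648.903 = 1580.62.
Reliability = 1580.62 / 1762.07 = 0.897.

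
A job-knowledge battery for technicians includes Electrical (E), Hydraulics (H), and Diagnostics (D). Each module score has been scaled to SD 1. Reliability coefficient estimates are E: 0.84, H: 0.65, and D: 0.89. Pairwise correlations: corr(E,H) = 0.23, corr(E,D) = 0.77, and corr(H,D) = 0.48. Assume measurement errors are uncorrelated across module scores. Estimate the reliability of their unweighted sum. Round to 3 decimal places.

0.896

Var(E+H+D) = 3 + 2·[0.23 + 0.77 + 0.48] = 3 + 2.96 = 5.96.
Under uncorrelated errors the observed covariances equal the true-score covariances, so only the own-variance terms attenuate.
True-score variance = [0.84 + 0.65 + 0.89] + 2.96 = 2.38 + 2.96 = 5.34.
Reliability = 5.34 / 5.96 = 0.896.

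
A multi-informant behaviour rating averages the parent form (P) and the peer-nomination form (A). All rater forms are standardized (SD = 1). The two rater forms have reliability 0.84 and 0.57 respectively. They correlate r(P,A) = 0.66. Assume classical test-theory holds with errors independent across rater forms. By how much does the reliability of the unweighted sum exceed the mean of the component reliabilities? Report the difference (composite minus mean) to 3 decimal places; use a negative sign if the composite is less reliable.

0.117

Var(sum) = 2 + 1.32 = 3.32; true-score variance = 1.41 + 1.32 = 2.73; composite reliability = 0.8223.
Mean component reliability = 0.7050.
Difference = 0.8223 − 0.7050 = 0.117.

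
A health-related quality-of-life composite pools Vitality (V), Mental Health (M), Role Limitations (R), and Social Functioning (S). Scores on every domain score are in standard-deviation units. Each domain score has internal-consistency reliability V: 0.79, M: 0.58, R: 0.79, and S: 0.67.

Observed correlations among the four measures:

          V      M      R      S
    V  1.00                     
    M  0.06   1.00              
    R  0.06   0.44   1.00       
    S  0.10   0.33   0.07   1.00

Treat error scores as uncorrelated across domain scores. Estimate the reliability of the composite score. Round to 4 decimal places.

Var(V+M+R+S) = 4 + 2·[0.06 + 0.06 + 0.10 + 0.44 + 0.33 + 0.07] = 4 + 2.12 = 6.12.
Under uncorrelated errors the observed covariances equal the true-score covariances, so only the own-variance terms attenuate.
True-score variance = [0.79 + 0.58 + 0.79 + 0.67] + 2.12 = 2.83 + 2.12 = 4.95.
Reliability = 4.95 / 6.12 = 0.8088.

0.8088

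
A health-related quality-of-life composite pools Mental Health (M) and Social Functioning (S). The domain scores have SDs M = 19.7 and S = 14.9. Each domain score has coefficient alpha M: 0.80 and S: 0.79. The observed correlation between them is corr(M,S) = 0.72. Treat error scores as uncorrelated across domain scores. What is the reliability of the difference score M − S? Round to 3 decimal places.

0.337

Var(M−S) = 19.7² + 14.9² − 2·19.7·14.9·0.72 = 610.1 − 422.683 = 187.417.
With uncorrelated errors the cross-covariances are all true-score covariance, so they carry over unchanged; only the diagonal terms shrink to ρᵢσᵢ².
True-score variance = [19.7²·0.80 + 14.9²·0.79] − 422.683 = 485.86 − 422.683 = 63.1767.
Reliability = 63.1767 / 187.417 = 0.337.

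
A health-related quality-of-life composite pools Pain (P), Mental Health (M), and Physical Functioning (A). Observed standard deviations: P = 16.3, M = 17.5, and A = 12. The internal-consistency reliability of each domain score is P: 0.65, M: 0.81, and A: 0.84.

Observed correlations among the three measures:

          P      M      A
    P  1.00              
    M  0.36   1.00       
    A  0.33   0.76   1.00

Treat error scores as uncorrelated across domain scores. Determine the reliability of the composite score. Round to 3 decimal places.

Var(P+M+A) = 16.3² + 17.5² + 12² + 2·[16.3·17.5·0.36 + 16.3·12·0.33 + 17.5·12·0.76] = 715.94 + 653.676 = 1369.62.
Under uncorrelated errors the observed covariances equal the true-score covariances, so only the own-variance terms attenuate.
True-score variance = [16.3²·0.65 + 17.5²·0.81 + 12²·0.84] + 653.676 = 541.721 + 653.676 = 1195.4.
Reliability = 1195.4 / 1369.62 = 0.873.

0.873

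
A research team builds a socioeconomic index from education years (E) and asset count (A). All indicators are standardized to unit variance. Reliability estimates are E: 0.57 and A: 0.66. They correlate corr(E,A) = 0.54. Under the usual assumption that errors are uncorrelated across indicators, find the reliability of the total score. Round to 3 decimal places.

0.750

Var(E+A) = 2 + 2·[0.54] = 2 + 1.08 = 3.08.
Because errors are independent across components, Cov(Tᵢ,Tⱼ) = Cov(Xᵢ,Xⱼ); the off-diagonal part of the true-score variance is the same as above.
True-score variance = [0.57 + 0.66] + 1.08 = 1.23 + 1.08 = 2.31.
Reliability = 2.31 / 3.08 = 0.750.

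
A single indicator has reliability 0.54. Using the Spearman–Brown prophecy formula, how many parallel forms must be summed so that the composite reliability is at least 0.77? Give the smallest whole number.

k ≥ ρ*(1−ρ₁)/(ρ₁(1−ρ*)) = 0.77·0.46 / (0.54·0.23) = 2.852.
Smallest integer k = 3.

3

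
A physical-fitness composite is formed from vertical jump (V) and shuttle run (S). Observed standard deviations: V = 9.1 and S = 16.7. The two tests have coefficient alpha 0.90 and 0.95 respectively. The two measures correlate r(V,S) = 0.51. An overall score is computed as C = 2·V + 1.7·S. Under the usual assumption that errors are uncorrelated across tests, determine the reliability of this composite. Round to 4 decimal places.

0.9559

Var(C) = 2²·9.1² + 1.7²·16.7² + 2·[3.4·9.1·16.7·0.51] = 1137.23 + 527.032 = 1664.26.
Under uncorrelated errors the observed covariances equal the true-score covariances, so only the own-variance terms attenuate.
True-score variance = [2²·9.1²·0.90 + 1.7²·16.7²·0.95] + 527.032 = 1063.81 + 527.032 = 1590.84.
Reliability = 1590.84 / 1664.26 = 0.9559.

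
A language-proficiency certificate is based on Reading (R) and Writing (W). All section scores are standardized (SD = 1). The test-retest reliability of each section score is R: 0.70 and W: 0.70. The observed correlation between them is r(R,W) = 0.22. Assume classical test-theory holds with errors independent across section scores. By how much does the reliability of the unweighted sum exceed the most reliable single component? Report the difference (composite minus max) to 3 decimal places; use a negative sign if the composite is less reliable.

Var(sum) = 2 + 0.44 = 2.44; true-score variance = 1.4 + 0.44 = 1.84; composite reliability = 0.7541.
Max component reliability = 0.7000.
Difference = 0.7541 − 0.7000 = 0.054.

0.054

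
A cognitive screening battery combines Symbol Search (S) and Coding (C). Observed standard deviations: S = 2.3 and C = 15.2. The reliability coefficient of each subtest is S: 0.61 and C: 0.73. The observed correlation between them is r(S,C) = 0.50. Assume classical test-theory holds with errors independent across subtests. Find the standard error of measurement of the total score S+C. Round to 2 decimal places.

Var(total) = 236.33 + 34.96 = 271.29.
True-score variance = 171.886 + 34.96 = 206.846, so reliability = 0.7625.
Error variance = 271.29 − 206.846 = 64.4439; SEM = √64.4439 = 8.03.

8.03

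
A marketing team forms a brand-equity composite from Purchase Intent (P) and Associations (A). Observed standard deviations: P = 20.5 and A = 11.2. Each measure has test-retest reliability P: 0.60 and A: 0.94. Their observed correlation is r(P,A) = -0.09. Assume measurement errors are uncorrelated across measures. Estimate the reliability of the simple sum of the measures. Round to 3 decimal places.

0.652

Var(P+A) = 20.5² + 11.2² + 2·[20.5·11.2·(-0.09)] = 545.69 − 41.328 = 504.362.
With uncorrelated errors the cross-covariances are all true-score covariance, so they carry over unchanged; only the diagonal terms shrink to ρᵢσᵢ².
True-score variance = [20.5²·0.60 + 11.2²·0.94] − 41.328 = 370.064 − 41.328 = 328.736.
Reliability = 328.736 / 504.362 = 0.652.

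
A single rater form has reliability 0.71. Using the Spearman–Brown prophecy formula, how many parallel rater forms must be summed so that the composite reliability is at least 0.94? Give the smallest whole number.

k ≥ ρ*(1−ρ₁)/(ρ₁(1−ρ*)) = 0.94·0.29 / (0.71·0.06) = 6.399.
Smallest integer k = 7.

7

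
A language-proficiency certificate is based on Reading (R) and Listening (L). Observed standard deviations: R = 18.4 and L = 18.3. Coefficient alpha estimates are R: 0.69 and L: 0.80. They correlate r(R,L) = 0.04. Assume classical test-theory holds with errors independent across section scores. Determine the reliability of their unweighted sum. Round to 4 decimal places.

Var(R+L) = 18.4² + 18.3² + 2·[18.4·18.3·0.04] = 673.45 + 26.9376 = 700.388.
Because errors are independent across components, Cov(Tᵢ,Tⱼ) = Cov(Xᵢ,Xⱼ); the off-diagonal part of the true-score variance is the same as above.
True-score variance = [18.4²·0.69 + 18.3²·0.80] + 26.9376 = 501.518 + 26.9376 = 528.456.
Reliability = 528.456 / 700.388 = 0.7545.

0.7545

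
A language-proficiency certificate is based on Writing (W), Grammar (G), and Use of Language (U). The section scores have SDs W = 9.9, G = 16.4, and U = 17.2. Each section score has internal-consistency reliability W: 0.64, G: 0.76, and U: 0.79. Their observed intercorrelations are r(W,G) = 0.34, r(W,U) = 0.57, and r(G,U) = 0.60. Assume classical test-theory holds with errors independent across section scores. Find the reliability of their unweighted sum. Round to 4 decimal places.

0.8760

Var(W+G+U) = 9.9² + 16.4² + 17.2² + 2·[9.9·16.4·0.34 + 9.9·17.2·0.57 + 16.4·17.2·0.60] = 662.81 + 643.02 = 1305.83.
Under uncorrelated errors the observed covariances equal the true-score covariances, so only the own-variance terms attenuate.
True-score variance = [9.9²·0.64 + 16.4²·0.76 + 17.2²·0.79] + 643.02 = 500.85 + 643.02 = 1143.87.
Reliability = 1143.87 / 1305.83 = 0.8760.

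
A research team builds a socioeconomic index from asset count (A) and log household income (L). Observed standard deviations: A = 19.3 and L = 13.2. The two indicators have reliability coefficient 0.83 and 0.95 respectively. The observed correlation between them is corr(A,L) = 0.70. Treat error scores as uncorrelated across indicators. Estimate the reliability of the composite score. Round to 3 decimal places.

0.920

Var(A+L) = 19.3² + 13.2² + 2·[19.3·13.2·0.70] = 546.73 + 356.664 = 903.394.
With uncorrelated errors the cross-covariances are all true-score covariance, so they carry over unchanged; only the diagonal terms shrink to ρᵢσᵢ².
True-score variance = [19.3²·0.83 + 13.2²·0.95] + 356.664 = 474.695 + 356.664 = 831.359.
Reliability = 831.359 / 903.394 = 0.920.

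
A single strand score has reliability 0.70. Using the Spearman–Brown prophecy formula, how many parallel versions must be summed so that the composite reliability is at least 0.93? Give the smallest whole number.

k ≥ ρ*(1−ρ₁)/(ρ₁(1−ρ*)) = 0.93·0.30 / (0.70·0.07) = 5.694.
Smallest integer k = 6.

6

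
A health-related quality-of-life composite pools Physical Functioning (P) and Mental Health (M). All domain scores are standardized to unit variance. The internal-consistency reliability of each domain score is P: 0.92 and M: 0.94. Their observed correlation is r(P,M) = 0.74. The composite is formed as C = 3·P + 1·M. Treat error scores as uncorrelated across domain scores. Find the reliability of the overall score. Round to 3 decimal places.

Var(C) = 3² + 1 + 2·[3·0.74] = 10 + 4.44 = 14.44.
Because errors are independent across components, Cov(Tᵢ,Tⱼ) = Cov(Xᵢ,Xⱼ); the off-diagonal part of the true-score variance is the same as above.
True-score variance = [3²·0.92 + 0.94] + 4.44 = 9.22 + 4.44 = 13.66.
Reliability = 13.66 / 14.44 = 0.946.

0.946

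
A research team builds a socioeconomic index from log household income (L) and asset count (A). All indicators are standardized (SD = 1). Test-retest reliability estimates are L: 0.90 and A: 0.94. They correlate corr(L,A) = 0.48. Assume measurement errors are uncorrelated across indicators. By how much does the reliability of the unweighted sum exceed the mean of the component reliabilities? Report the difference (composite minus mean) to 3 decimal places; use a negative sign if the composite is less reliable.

Var(sum) = 2 + 0.96 = 2.96; true-score variance = 1.84 + 0.96 = 2.8; composite reliability = 0.9459.
Mean component reliability = 0.9200.
Difference = 0.9459 − 0.9200 = 0.026.

0.026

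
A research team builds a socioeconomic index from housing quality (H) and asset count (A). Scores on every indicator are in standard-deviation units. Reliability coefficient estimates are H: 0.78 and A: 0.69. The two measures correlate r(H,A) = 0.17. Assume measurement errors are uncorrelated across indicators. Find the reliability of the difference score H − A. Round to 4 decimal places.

0.6807

Var(H−A) = 1 + 1 − 2·0.17 = 2 − 0.34 = 1.66.
With uncorrelated errors the cross-covariances are all true-score covariance, so they carry over unchanged; only the diagonal terms shrink to ρᵢσᵢ².
True-score variance = [0.78 + 0.69] − 0.34 = 1.47 − 0.34 = 1.13.
Reliability = 1.13 / 1.66 = 0.6807.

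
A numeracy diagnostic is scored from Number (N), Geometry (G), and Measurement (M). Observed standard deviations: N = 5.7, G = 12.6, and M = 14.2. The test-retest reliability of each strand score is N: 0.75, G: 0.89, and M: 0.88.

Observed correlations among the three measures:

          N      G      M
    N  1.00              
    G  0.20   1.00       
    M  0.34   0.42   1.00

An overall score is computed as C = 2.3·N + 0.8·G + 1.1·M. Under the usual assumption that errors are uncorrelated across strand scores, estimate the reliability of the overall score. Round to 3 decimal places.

Var(C) = 2.3²·5.7² + 0.8²·12.6² + 1.1²·14.2² + 2·[1.84·5.7·12.6·0.20 + 2.53·5.7·14.2·0.34 + 0.88·12.6·14.2·0.42] = 517.463 + 324.366 = 841.829.
Because errors are independent across components, Cov(Tᵢ,Tⱼ) = Cov(Xᵢ,Xⱼ); the off-diagonal part of the true-score variance is the same as above.
True-score variance = [2.3²·5.7²·0.75 + 0.8²·12.6²·0.89 + 1.1²·14.2²·0.88] + 324.366 = 434.04 + 324.366 = 758.406.
Reliability = 758.406 / 841.829 = 0.901.

0.901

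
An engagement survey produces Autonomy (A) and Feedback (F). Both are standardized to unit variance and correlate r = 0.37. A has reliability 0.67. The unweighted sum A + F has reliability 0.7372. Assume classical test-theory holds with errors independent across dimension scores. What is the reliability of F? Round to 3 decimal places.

0.610

Var(A+F) = 2 + 2·0.37 = 2.740.
True-score variance = ρ_A + ρ_F + 2·0.37, so 0.7372 = (0.67 + ρ_F + 0.74) / 2.740.
ρ_F = 0.7372·2.740 − 0.67 − 0.74 = 0.610.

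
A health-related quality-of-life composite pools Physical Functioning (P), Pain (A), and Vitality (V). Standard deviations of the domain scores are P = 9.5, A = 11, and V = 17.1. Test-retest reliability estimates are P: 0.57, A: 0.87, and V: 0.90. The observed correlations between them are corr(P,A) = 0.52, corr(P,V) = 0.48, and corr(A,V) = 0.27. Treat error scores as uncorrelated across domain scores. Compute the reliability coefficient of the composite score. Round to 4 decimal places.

Var(P+A+V) = 9.5² + 11² + 17.1² + 2·[9.5·11·0.52 + 9.5·17.1·0.48 + 11·17.1·0.27] = 503.66 + 366.206 = 869.866.
Under uncorrelated errors the observed covariances equal the true-score covariances, so only the own-variance terms attenuate.
True-score variance = [9.5²·0.57 + 11²·0.87 + 17.1²·0.90] + 366.206 = 419.882 + 366.206 = 786.088.
Reliability = 786.088 / 869.866 = 0.9037.

0.9037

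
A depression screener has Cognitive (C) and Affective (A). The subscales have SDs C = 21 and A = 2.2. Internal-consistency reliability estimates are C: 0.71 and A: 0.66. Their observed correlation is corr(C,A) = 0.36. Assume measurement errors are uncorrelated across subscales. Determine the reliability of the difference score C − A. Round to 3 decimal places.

0.686

Var(C−A) = 21² + 2.2² − 2·21·2.2·0.36 = 445.84 − 33.264 = 412.576.
Under uncorrelated errors the observed covariances equal the true-score covariances, so only the own-variance terms attenuate.
True-score variance = [21²·0.71 + 2.2²·0.66] − 33.264 = 316.304 − 33.264 = 283.04.
Reliability = 283.04 / 412.576 = 0.686.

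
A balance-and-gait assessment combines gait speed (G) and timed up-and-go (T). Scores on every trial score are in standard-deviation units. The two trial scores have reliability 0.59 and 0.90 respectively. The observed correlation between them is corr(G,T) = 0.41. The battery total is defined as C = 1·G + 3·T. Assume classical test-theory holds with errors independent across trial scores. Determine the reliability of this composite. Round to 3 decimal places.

Var(C) = 1 + 3² + 2·[3·0.41] = 10 + 2.46 = 12.46.
Under uncorrelated errors the observed covariances equal the true-score covariances, so only the own-variance terms attenuate.
True-score variance = [0.59 + 3²·0.90] + 2.46 = 8.69 + 2.46 = 11.15.
Reliability = 11.15 / 12.46 = 0.895.

0.895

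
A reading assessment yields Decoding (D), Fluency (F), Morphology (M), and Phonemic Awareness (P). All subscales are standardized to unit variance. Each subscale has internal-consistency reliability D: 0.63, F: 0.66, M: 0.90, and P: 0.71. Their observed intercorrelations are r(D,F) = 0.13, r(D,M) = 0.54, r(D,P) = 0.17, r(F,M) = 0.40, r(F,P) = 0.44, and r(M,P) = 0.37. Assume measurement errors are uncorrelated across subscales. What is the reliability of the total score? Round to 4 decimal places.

Var(D+F+M+P) = 4 + 2·[0.13 + 0.54 + 0.17 + 0.40 + 0.44 + 0.37] = 4 + 4.1 = 8.1.
Because errors are independent across components, Cov(Tᵢ,Tⱼ) = Cov(Xᵢ,Xⱼ); the off-diagonal part of the true-score variance is the same as above.
True-score variance = [0.63 + 0.66 + 0.90 + 0.71] + 4.1 = 2.9 + 4.1 = 7.
Reliability = 7 / 8.1 = 0.8642.

0.8642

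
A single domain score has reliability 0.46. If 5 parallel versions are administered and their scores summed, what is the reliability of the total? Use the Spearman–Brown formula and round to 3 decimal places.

ρ_k = kρ / (1 + (k−1)ρ) = 5·0.46 / (1 + 4·0.46) = 2.300 / 2.840 = 0.810.

0.810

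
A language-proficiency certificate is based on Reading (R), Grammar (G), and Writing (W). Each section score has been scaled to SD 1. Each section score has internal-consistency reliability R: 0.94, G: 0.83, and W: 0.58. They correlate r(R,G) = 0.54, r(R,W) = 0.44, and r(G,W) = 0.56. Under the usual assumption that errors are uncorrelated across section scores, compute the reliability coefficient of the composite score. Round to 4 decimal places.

0.8931

Var(R+G+W) = 3 + 2·[0.54 + 0.44 + 0.56] = 3 + 3.08 = 6.08.
Under uncorrelated errors the observed covariances equal the true-score covariances, so only the own-variance terms attenuate.
True-score variance = [0.94 + 0.83 + 0.58] + 3.08 = 2.35 + 3.08 = 5.43.
Reliability = 5.43 / 6.08 = 0.8931.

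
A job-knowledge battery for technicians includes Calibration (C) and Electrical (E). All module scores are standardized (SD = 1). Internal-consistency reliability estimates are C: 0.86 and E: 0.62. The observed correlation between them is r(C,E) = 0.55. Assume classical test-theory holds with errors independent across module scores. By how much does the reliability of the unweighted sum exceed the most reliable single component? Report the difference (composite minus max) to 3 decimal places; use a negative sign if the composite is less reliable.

Var(sum) = 2 + 1.1 = 3.1; true-score variance = 1.48 + 1.1 = 2.58; composite reliability = 0.8323.
Max component reliability = 0.8600.
Difference = 0.8323 − 0.8600 = -0.028.

-0.028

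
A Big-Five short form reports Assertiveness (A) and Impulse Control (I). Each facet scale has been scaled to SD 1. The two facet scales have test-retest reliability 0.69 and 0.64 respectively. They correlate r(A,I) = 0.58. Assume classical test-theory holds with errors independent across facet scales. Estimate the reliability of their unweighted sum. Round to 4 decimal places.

Var(A+I) = 2 + 2·[0.58] = 2 + 1.16 = 3.16.
With uncorrelated errors the cross-covariances are all true-score covariance, so they carry over unchanged; only the diagonal terms shrink to ρᵢσᵢ².
True-score variance = [0.69 + 0.64] + 1.16 = 1.33 + 1.16 = 2.49.
Reliability = 2.49 / 3.16 = 0.7880.

0.7880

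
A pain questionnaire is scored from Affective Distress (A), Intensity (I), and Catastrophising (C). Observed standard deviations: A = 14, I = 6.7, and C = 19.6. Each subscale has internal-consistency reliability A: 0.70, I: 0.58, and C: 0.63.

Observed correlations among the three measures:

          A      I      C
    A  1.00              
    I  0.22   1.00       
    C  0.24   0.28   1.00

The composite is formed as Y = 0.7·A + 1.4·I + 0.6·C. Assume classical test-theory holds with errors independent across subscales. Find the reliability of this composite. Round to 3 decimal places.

0.756

Var(Y) = 0.7²·14² + 1.4²·6.7² + 0.6²·19.6² + 2·[0.98·14·6.7·0.22 + 0.42·14·19.6·0.24 + 0.84·6.7·19.6·0.28] = 322.322 + 157.539 = 479.861.
Because errors are independent across components, Cov(Tᵢ,Tⱼ) = Cov(Xᵢ,Xⱼ); the off-diagonal part of the true-score variance is the same as above.
True-score variance = [0.7²·14²·0.70 + 1.4²·6.7²·0.58 + 0.6²·19.6²·0.63] + 157.539 = 205.386 + 157.539 = 362.925.
Reliability = 362.925 / 479.861 = 0.756.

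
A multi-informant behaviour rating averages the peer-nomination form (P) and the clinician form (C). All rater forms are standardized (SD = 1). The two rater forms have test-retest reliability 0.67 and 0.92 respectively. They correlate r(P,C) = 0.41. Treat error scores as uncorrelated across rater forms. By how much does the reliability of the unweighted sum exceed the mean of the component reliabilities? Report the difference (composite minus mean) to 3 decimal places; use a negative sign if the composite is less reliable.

0.060

Var(sum) = 2 + 0.82 = 2.82; true-score variance = 1.59 + 0.82 = 2.41; composite reliability = 0.8546.
Mean component reliability = 0.7950.
Difference = 0.8546 − 0.7950 = 0.060.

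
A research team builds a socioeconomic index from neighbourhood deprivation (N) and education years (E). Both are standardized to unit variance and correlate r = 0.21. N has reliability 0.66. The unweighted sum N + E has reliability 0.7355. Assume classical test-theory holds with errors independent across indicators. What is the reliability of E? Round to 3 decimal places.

0.700

Var(N+E) = 2 + 2·0.21 = 2.420.
True-score variance = ρ_N + ρ_E + 2·0.21, so 0.7355 = (0.66 + ρ_E + 0.42) / 2.420.
ρ_E = 0.7355·2.420 − 0.66 − 0.42 = 0.700.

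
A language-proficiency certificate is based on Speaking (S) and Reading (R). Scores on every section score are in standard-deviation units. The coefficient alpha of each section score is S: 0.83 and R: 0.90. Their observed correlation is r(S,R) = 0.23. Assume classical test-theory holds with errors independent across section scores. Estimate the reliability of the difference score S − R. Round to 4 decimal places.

Var(S−R) = 1 + 1 − 2·0.23 = 2 − 0.46 = 1.54.
Because errors are independent across components, Cov(Tᵢ,Tⱼ) = Cov(Xᵢ,Xⱼ); the off-diagonal part of the true-score variance is the same as above.
True-score variance = [0.83 + 0.90] − 0.46 = 1.73 − 0.46 = 1.27.
Reliability = 1.27 / 1.54 = 0.8247.

0.8247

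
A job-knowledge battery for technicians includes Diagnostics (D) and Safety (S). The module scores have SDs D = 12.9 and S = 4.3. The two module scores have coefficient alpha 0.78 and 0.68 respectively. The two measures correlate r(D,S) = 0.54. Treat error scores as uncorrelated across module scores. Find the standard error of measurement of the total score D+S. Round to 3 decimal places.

Var(total) = 184.9 + 59.9076 = 244.808.
True-score variance = 142.373 + 59.9076 = 202.281, so reliability = 0.8263.
Error variance = 244.808 − 202.281 = 42.527; SEM = √42.527 = 6.521.

6.521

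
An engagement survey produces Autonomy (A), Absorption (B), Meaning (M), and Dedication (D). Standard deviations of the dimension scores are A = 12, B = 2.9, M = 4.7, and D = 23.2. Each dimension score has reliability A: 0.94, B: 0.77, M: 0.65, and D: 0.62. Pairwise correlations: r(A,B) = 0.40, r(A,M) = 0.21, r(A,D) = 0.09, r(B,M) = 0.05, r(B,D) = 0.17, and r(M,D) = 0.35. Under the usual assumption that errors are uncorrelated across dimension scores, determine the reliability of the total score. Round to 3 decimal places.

0.756

Var(A+B+M+D) = 12² + 2.9² + 4.7² + 23.2² + 2·[12·2.9·0.40 + 12·4.7·0.21 + 12·23.2·0.09 + 2.9·4.7·0.05 + 2.9·23.2·0.17 + 4.7·23.2·0.35] = 712.74 + 202.206 = 914.946.
With uncorrelated errors the cross-covariances are all true-score covariance, so they carry over unchanged; only the diagonal terms shrink to ρᵢσᵢ².
True-score variance = [12²·0.94 + 2.9²·0.77 + 4.7²·0.65 + 23.2²·0.62] + 202.206 = 489.903 + 202.206 = 692.109.
Reliability = 692.109 / 914.946 = 0.756.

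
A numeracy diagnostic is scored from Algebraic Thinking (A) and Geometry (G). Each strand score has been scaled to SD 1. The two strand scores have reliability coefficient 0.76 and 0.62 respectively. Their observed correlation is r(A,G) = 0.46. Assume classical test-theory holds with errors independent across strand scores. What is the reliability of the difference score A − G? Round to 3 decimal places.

Var(A−G) = 1 + 1 − 2·0.46 = 2 − 0.92 = 1.08.
With uncorrelated errors the cross-covariances are all true-score covariance, so they carry over unchanged; only the diagonal terms shrink to ρᵢσᵢ².
True-score variance = [0.76 + 0.62] − 0.92 = 1.38 − 0.92 = 0.46.
Reliability = 0.46 / 1.08 = 0.426.

0.426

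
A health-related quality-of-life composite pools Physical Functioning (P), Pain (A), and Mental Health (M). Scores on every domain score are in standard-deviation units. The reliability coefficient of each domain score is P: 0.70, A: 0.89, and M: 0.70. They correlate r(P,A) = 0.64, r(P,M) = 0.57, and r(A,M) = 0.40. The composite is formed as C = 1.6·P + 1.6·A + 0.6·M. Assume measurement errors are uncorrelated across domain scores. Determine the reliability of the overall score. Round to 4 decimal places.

Var(C) = 1.6² + 1.6² + 0.6² + 2·[2.56·0.64 + 0.96·0.57 + 0.96·0.40] = 5.48 + 5.1392 = 10.6192.
Because errors are independent across components, Cov(Tᵢ,Tⱼ) = Cov(Xᵢ,Xⱼ); the off-diagonal part of the true-score variance is the same as above.
True-score variance = [1.6²·0.70 + 1.6²·0.89 + 0.6²·0.70] + 5.1392 = 4.3224 + 5.1392 = 9.4616.
Reliability = 9.4616 / 10.6192 = 0.8910.

0.8910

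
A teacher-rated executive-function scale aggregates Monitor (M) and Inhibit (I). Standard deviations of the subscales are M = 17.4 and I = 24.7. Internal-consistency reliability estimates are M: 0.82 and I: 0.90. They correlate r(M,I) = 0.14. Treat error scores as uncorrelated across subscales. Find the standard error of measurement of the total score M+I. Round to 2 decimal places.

Var(total) = 912.85 + 120.338 = 1033.19.
True-score variance = 797.344 + 120.338 = 917.683, so reliability = 0.8882.
Error variance = 1033.19 − 917.683 = 115.506; SEM = √115.506 = 10.75.

10.75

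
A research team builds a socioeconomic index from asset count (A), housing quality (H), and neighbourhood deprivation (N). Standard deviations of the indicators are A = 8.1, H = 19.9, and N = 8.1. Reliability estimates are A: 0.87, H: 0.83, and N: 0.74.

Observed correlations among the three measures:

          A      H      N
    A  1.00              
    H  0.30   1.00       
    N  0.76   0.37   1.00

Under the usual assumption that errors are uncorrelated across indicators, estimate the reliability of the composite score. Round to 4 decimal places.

0.8898

Var(A+H+N) = 8.1² + 19.9² + 8.1² + 2·[8.1·19.9·0.30 + 8.1·8.1·0.76 + 19.9·8.1·0.37] = 527.23 + 315.722 = 842.952.
Under uncorrelated errors the observed covariances equal the true-score covariances, so only the own-variance terms attenuate.
True-score variance = [8.1²·0.87 + 19.9²·0.83 + 8.1²·0.74] + 315.722 = 434.32 + 315.722 = 750.042.
Reliability = 750.042 / 842.952 = 0.8898.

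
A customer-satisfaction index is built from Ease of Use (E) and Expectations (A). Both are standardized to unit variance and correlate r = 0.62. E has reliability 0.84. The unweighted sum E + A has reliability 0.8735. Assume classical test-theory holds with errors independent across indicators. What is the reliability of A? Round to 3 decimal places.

Var(E+A) = 2 + 2·0.62 = 3.240.
True-score variance = ρ_E + ρ_A + 2·0.62, so 0.8735 = (0.84 + ρ_A + 1.24) / 3.240.
ρ_A = 0.8735·3.240 − 0.84 − 1.24 = 0.750.

0.750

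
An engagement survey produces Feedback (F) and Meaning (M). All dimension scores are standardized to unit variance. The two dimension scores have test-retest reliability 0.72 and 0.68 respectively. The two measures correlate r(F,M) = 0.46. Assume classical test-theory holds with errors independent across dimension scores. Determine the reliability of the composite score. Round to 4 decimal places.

Var(F+M) = 2 + 2·[0.46] = 2 + 0.92 = 2.92.
Because errors are independent across components, Cov(Tᵢ,Tⱼ) = Cov(Xᵢ,Xⱼ); the off-diagonal part of the true-score variance is the same as above.
True-score variance = [0.72 + 0.68] + 0.92 = 1.4 + 0.92 = 2.32.
Reliability = 2.32 / 2.92 = 0.7945.

0.7945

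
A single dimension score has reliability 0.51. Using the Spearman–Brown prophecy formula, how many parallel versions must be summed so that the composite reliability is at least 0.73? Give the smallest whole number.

k ≥ ρ*(1−ρ₁)/(ρ₁(1−ρ*)) = 0.73·0.49 / (0.51·0.27) = 2.598.
Smallest integer k = 3.

3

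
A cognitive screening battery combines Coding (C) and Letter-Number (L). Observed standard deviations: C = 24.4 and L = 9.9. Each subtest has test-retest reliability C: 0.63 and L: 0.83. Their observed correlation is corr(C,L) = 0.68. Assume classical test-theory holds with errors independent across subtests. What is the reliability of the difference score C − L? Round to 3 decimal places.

Var(C−L) = 24.4² + 9.9² − 2·24.4·9.9·0.68 = 693.37 − 328.522 = 364.848.
Because errors are independent across components, Cov(Tᵢ,Tⱼ) = Cov(Xᵢ,Xⱼ); the off-diagonal part of the true-score variance is the same as above.
True-score variance = [24.4²·0.63 + 9.9²·0.83] − 328.522 = 456.425 − 328.522 = 127.903.
Reliability = 127.903 / 364.848 = 0.351.

0.351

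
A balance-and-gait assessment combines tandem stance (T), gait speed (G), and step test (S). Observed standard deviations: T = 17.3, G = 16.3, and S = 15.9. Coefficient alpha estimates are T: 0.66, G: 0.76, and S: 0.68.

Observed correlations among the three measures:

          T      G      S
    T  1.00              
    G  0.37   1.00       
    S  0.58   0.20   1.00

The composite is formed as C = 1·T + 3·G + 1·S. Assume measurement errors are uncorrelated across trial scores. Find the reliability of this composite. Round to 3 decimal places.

0.820

Var(C) = 17.3² + 3²·16.3² + 15.9² + 2·[3·17.3·16.3·0.37 + 17.3·15.9·0.58 + 3·16.3·15.9·0.20] = 2943.31 + 1256.1 = 4199.41.
Under uncorrelated errors the observed covariances equal the true-score covariances, so only the own-variance terms attenuate.
True-score variance = [17.3²·0.66 + 3²·16.3²·0.76 + 15.9²·0.68] + 1256.1 = 2186.76 + 1256.1 = 3442.86.
Reliability = 3442.86 / 4199.41 = 0.820.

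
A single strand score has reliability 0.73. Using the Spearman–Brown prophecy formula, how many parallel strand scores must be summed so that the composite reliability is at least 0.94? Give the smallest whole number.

6

k ≥ ρ*(1−ρ₁)/(ρ₁(1−ρ*)) = 0.94·0.27 / (0.73·0.06) = 5.795.
Smallest integer k = 6.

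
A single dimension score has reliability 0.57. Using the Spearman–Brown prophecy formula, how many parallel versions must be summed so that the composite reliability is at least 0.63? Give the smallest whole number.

2

k ≥ ρ*(1−ρ₁)/(ρ₁(1−ρ*)) = 0.63·0.43 / (0.57·0.37) = 1.284.
Smallest integer k = 2.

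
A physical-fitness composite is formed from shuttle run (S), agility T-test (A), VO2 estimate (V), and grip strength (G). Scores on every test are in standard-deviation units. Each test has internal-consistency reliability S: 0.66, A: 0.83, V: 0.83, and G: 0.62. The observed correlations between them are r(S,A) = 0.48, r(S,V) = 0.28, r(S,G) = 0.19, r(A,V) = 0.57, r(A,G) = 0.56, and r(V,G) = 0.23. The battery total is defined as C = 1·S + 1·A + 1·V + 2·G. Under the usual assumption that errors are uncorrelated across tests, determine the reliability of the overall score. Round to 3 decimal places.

0.838

Var(C) = 1 + 1 + 1 + 2² + 2·[0.48 + 0.28 + 2·0.19 + 0.57 + 2·0.56 + 2·0.23] = 7 + 6.58 = 13.58.
With uncorrelated errors the cross-covariances are all true-score covariance, so they carry over unchanged; only the diagonal terms shrink to ρᵢσᵢ².
True-score variance = [0.66 + 0.83 + 0.83 + 2²·0.62] + 6.58 = 4.8 + 6.58 = 11.38.
Reliability = 11.38 / 13.58 = 0.838.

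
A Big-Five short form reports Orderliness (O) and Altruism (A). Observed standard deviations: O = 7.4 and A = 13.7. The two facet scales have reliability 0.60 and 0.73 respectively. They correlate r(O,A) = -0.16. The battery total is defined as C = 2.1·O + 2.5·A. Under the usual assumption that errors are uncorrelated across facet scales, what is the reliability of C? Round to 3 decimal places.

0.668

Var(C) = 2.1²·7.4² + 2.5²·13.7² + 2·[5.25·7.4·13.7·(-0.16)] = 1414.55 − 170.318 = 1244.24.
Under uncorrelated errors the observed covariances equal the true-score covariances, so only the own-variance terms attenuate.
True-score variance = [2.1²·7.4²·0.60 + 2.5²·13.7²·0.73] − 170.318 = 1001.23 − 170.318 = 830.912.
Reliability = 830.912 / 1244.24 = 0.668.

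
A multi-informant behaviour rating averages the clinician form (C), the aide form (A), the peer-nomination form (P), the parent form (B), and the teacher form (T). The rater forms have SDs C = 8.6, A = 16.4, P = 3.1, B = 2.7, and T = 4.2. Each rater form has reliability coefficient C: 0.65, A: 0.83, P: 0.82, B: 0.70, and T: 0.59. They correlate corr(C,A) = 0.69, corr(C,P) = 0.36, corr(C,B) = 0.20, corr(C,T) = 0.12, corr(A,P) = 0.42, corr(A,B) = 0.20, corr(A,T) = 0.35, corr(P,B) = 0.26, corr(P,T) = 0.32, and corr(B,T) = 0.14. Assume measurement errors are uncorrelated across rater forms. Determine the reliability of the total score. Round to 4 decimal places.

0.8872

Var(C+A+P+B+T) = 8.6² + 16.4² + 3.1² + 2.7² + 4.2² + 2·[8.6·16.4·0.69 + 8.6·3.1·0.36 + 8.6·2.7·0.20 + 8.6·4.2·0.12 + 16.4·3.1·0.42 + 16.4·2.7·0.20 + 16.4·4.2·0.35 + 3.1·2.7·0.26 + 3.1·4.2·0.32 + 2.7·4.2·0.14] = 377.46 + 356.281 = 733.741.
With uncorrelated errors the cross-covariances are all true-score covariance, so they carry over unchanged; only the diagonal terms shrink to ρᵢσᵢ².
True-score variance = [8.6²·0.65 + 16.4²·0.83 + 3.1²·0.82 + 2.7²·0.70 + 4.2²·0.59] + 356.281 = 294.702 + 356.281 = 650.983.
Reliability = 650.983 / 733.741 = 0.8872.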